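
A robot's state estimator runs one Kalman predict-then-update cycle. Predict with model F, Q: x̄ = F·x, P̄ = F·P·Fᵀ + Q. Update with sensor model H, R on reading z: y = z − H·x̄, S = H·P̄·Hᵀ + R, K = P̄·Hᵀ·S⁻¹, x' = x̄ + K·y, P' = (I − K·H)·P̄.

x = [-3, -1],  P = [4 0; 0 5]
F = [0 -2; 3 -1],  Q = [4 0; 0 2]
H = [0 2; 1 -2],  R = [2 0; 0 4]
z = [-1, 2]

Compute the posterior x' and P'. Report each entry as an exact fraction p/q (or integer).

x' = [213/148, -73/148]
P' = [705/148 119/148; 119/148 69/148]

x̄ = F·x = [2, -8]
P̄ = F·P·Fᵀ + Q = [24 10; 10 43]
y = z − H·x̄ = [15, -16]
S = H·P̄·Hᵀ + R = [174 -152; -152 160]
K = P̄·Hᵀ·S⁻¹ = [119/148 467/592; 69/148 -19/592]
x' = x̄ + K·y = [213/148, -73/148]
P' = (I − K·H)·P̄ = [705/148 119/148; 119/148 69/148]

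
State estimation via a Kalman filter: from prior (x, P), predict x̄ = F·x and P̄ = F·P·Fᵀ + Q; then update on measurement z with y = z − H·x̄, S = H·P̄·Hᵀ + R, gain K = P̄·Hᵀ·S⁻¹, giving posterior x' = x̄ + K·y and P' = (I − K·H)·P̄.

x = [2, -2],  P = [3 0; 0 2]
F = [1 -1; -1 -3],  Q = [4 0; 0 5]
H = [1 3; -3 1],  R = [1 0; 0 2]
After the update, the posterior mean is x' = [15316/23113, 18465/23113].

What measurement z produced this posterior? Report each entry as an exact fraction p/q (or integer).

x̄ = F·x = [4, 4]
P̄ = F·P·Fᵀ + Q = [9 3; 3 26]
S = H·P̄·Hᵀ + R = [262 27; 27 91]
K = P̄·Hᵀ·S⁻¹ = [2286/23113 -6774/23113; 6912/23113 2267/23113]
x' − x̄ = [-77136/23113, -73987/23113] = K·y
y = (KᵀK)⁻¹·Kᵀ·(x' − x̄) = [-13, 7]
z = y + H·x̄ = [-13, 7] + [16, -8] = [3, -1]

z = [3, -1]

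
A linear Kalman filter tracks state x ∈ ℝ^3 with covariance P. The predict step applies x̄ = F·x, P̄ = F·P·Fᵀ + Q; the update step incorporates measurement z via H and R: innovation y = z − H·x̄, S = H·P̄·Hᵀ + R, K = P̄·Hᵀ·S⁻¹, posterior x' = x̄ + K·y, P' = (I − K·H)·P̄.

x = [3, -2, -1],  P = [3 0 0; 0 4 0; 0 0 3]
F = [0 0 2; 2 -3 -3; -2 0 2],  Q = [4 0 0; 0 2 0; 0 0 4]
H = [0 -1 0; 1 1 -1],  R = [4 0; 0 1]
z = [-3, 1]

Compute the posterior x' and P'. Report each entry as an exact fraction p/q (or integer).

x' = [-1882/1961, 4619/1961, 224/1961]
P' = [20828/1961 -3800/1961 16560/1961; -3800/1961 5892/1961 1736/1961; 16560/1961 1736/1961 19352/1961]

x̄ = F·x = [-2, 15, -8]
P̄ = F·P·Fᵀ + Q = [16 -18 12; -18 77 -30; 12 -30 28]
y = z − H·x̄ = [12, -20]
S = H·P̄·Hᵀ + R = [81 -89; -89 122]
K = P̄·Hᵀ·S⁻¹ = [950/1961 468/1961; -1473/1961 356/1961; -434/1961 -1056/1961]
x' = x̄ + K·y = [-1882/1961, 4619/1961, 224/1961]
P' = (I − K·H)·P̄ = [20828/1961 -3800/1961 16560/1961; -3800/1961 5892/1961 1736/1961; 16560/1961 1736/1961 19352/1961]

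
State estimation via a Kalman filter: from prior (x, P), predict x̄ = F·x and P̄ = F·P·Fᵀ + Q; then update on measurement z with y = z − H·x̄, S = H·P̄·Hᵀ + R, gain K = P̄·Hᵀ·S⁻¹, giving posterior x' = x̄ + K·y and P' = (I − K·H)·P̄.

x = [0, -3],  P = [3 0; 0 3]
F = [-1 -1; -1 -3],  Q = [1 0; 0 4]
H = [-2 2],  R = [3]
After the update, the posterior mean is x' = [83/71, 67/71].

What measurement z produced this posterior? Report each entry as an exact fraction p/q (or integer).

x̄ = F·x = [3, 9]
P̄ = F·P·Fᵀ + Q = [7 12; 12 34]
S = H·P̄·Hᵀ + R = [71]
K = P̄·Hᵀ·S⁻¹ = [10/71; 44/71]
x' − x̄ = [-130/71, -572/71] = K·y
y = (KᵀK)⁻¹·Kᵀ·(x' − x̄) = [-13]
z = y + H·x̄ = [-13] + [12] = [-1]

z = [-1]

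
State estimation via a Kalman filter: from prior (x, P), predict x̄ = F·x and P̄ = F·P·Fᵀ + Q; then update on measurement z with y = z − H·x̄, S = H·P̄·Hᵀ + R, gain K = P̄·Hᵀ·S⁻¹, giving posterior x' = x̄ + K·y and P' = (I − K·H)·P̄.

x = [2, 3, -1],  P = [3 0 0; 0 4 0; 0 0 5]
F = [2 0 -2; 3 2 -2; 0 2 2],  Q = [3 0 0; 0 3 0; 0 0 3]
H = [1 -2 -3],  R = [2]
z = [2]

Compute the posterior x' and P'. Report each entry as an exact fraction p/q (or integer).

x' = [1029/143, 1264/143, -589/143]
P' = [19659/572 11647/286 -8989/572; 11647/286 7757/143 -6433/286; -8989/572 -6433/286 5667/572]

x̄ = F·x = [6, 14, 4]
P̄ = F·P·Fᵀ + Q = [35 38 -20; 38 66 -4; -20 -4 39]
y = z − H·x̄ = [36]
S = H·P̄·Hᵀ + R = [572]
K = P̄·Hᵀ·S⁻¹ = [19/572; -41/286; -129/572]
x' = x̄ + K·y = [1029/143, 1264/143, -589/143]
P' = (I − K·H)·P̄ = [19659/572 11647/286 -8989/572; 11647/286 7757/143 -6433/286; -8989/572 -6433/286 5667/572]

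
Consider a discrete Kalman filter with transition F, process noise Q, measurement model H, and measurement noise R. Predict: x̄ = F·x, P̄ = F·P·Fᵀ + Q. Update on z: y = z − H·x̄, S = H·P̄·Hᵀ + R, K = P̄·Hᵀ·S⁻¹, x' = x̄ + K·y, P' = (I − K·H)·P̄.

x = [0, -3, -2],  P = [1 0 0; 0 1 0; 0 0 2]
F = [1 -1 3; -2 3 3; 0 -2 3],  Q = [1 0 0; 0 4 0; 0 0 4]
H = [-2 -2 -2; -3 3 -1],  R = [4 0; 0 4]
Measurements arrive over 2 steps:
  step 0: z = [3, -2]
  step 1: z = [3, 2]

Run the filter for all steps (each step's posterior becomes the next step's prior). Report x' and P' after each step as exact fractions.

step 0: x' = [-20038/14651, -24918/14651, 21204/14651], P' = [17767/14651 8585/14651 -22094/14651; 8585/14651 8668/14651 -11493/14651; -22094/14651 -11493/14651 38133/14651]
step 1: x' = [-47557156/48561939, -3957871/8246367, 46415/48561939], P' = [5061708/5395771 411859/916263 -6080643/5395771; 411859/916263 4272632/8246367 -540437/916263; -6080643/5395771 -540437/916263 11190994/5395771]

step 0: x̄ = F·x = [-3, -15, 0]
step 0: P̄ = F·P·Fᵀ + Q = [21 13 20; 13 35 12; 20 12 26]
step 0: y = z − H·x̄ = [-33, 34]
step 0: S = H·P̄·Hᵀ + R = [692 80; 80 348]
step 0: K = P̄·Hᵀ·S⁻¹ = [-2129/14651 -1363/14651; -2880/14651 5871/29302; -2273/14651 -3165/29302]
step 0: x' = x̄ + K·y = [-20038/14651, -24918/14651, 21204/14651]
step 0: P' = (I − K·H)·P̄ = [17767/14651 8585/14651 -22094/14651; 8585/14651 8668/14651 -11493/14651; -22094/14651 -11493/14651 38133/14651]
step 1: x̄ = F·x = [68492/14651, 1258/637, 113448/14651]
step 1: P̄ = F·P·Fᵀ + Q = [303507/14651 13996/637 380518/14651; 13996/637 22005/637 18418/637; 380518/14651 18418/637 574389/14651]
step 1: y = z − H·x̄ = [465701/14651, 261424/14651]
step 1: S = H·P̄·Hᵀ + R = [14602968/14651 1282818/14651; 1282818/14651 1866671/14651]
step 1: K = P̄·Hᵀ·S⁻¹ = [-6329056/48561939 -1371229/16187313; -1557715/8246367 546803/2748789; -8674999/48561939 -1872589/16187313]
step 1: x' = x̄ + K·y = [-47557156/48561939, -3957871/8246367, 46415/48561939]
step 1: P' = (I − K·H)·P̄ = [5061708/5395771 411859/916263 -6080643/5395771; 411859/916263 4272632/8246367 -540437/916263; -6080643/5395771 -540437/916263 11190994/5395771]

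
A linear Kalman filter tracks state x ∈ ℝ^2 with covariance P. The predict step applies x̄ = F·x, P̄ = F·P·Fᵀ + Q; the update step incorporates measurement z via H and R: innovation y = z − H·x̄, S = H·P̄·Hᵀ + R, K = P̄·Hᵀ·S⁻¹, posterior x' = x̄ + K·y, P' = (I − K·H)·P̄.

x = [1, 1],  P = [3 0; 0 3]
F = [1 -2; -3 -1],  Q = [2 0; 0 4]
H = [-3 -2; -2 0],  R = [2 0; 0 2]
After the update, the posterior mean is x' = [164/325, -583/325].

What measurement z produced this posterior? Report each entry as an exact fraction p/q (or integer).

z = [2, -1]

x̄ = F·x = [-1, -4]
P̄ = F·P·Fᵀ + Q = [17 -3; -3 34]
S = H·P̄·Hᵀ + R = [255 90; 90 70]
K = P̄·Hᵀ·S⁻¹ = [-3/325 -154/325; -467/975 228/325]
x' − x̄ = [489/325, 717/325] = K·y
y = (KᵀK)⁻¹·Kᵀ·(x' − x̄) = [-9, -3]
z = y + H·x̄ = [-9, -3] + [11, 2] = [2, -1]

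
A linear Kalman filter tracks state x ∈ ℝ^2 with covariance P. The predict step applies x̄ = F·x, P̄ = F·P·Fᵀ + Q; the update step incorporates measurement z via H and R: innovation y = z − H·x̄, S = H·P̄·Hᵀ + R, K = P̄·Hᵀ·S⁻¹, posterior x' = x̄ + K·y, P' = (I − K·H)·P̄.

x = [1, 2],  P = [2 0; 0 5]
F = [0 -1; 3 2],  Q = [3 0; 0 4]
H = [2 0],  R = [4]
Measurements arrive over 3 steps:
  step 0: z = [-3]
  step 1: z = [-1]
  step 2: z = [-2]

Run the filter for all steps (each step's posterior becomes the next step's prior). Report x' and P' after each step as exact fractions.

step 0: x' = [-14/9, 58/9], P' = [8/9 -10/9; -10/9 278/9]
step 1: x' = [-421/628, -545/314], P' = [305/314 -263/157; -263/157 3818/157]
step 2: x' = [-8033/8892, -2822/2223], P' = [4289/4446 -6847/4446; -6847/4446 50575/2223]

step 0: x̄ = F·x = [-2, 7]
step 0: P̄ = F·P·Fᵀ + Q = [8 -10; -10 42]
step 0: y = z − H·x̄ = [1]
step 0: S = H·P̄·Hᵀ + R = [36]
step 0: K = P̄·Hᵀ·S⁻¹ = [4/9; -5/9]
step 0: x' = x̄ + K·y = [-14/9, 58/9]
step 0: P' = (I − K·H)·P̄ = [8/9 -10/9; -10/9 278/9]
step 1: x̄ = F·x = [-58/9, 74/9]
step 1: P̄ = F·P·Fᵀ + Q = [305/9 -526/9; -526/9 1100/9]
step 1: y = z − H·x̄ = [107/9]
step 1: S = H·P̄·Hᵀ + R = [1256/9]
step 1: K = P̄·Hᵀ·S⁻¹ = [305/628; -263/314]
step 1: x' = x̄ + K·y = [-421/628, -545/314]
step 1: P' = (I − K·H)·P̄ = [305/314 -263/157; -263/157 3818/157]
step 2: x̄ = F·x = [545/314, -3443/628]
step 2: P̄ = F·P·Fᵀ + Q = [4289/157 -6847/157; -6847/157 28233/314]
step 2: y = z − H·x̄ = [-859/157]
step 2: S = H·P̄·Hᵀ + R = [17784/157]
step 2: K = P̄·Hᵀ·S⁻¹ = [4289/8892; -6847/8892]
step 2: x' = x̄ + K·y = [-8033/8892, -2822/2223]
step 2: P' = (I − K·H)·P̄ = [4289/4446 -6847/4446; -6847/4446 50575/2223]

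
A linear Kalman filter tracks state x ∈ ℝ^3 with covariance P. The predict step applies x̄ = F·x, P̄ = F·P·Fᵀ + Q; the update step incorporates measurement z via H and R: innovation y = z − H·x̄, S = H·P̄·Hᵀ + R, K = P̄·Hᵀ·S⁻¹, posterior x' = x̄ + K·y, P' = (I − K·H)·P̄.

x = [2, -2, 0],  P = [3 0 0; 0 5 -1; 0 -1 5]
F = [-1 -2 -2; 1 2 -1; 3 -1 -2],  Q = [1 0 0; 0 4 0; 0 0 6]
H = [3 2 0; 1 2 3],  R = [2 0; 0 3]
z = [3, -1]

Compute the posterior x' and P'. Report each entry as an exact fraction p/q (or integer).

x̄ = F·x = [2, -2, 8]
P̄ = F·P·Fᵀ + Q = [36 -11 15; -11 36 12; 15 12 54]
y = z − H·x̄ = [1, -23]
S = H·P̄·Hᵀ + R = [338 371; 371 859]
K = P̄·Hᵀ·S⁻¹ = [51985/152701 -11964/152701; -2486/152701 18317/152701; -15300/152701 42339/152701]
x' = x̄ + K·y = [632559/152701, -729179/152701, 232511/152701]
P' = (I − K·H)·P̄ = [1732402/152701 -2546618/152701 1108314/152701; -2546618/152701 3817441/152701 -1677771/152701; 1108314/152701 -1677771/152701 791415/152701]

x' = [632559/152701, -729179/152701, 232511/152701]
P' = [1732402/152701 -2546618/152701 1108314/152701; -2546618/152701 3817441/152701 -1677771/152701; 1108314/152701 -1677771/152701 791415/152701]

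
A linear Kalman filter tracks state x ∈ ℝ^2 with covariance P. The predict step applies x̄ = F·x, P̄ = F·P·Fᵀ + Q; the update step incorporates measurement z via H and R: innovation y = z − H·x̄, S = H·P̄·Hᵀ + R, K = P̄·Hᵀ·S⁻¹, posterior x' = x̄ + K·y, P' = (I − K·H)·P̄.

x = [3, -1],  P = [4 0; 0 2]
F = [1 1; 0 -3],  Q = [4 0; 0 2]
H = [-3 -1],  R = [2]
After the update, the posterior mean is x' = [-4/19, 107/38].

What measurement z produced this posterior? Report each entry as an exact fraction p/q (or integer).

x̄ = F·x = [2, 3]
P̄ = F·P·Fᵀ + Q = [10 -6; -6 20]
S = H·P̄·Hᵀ + R = [76]
K = P̄·Hᵀ·S⁻¹ = [-6/19; -1/38]
x' − x̄ = [-42/19, -7/38] = K·y
y = (KᵀK)⁻¹·Kᵀ·(x' − x̄) = [7]
z = y + H·x̄ = [7] + [-9] = [-2]

z = [-2]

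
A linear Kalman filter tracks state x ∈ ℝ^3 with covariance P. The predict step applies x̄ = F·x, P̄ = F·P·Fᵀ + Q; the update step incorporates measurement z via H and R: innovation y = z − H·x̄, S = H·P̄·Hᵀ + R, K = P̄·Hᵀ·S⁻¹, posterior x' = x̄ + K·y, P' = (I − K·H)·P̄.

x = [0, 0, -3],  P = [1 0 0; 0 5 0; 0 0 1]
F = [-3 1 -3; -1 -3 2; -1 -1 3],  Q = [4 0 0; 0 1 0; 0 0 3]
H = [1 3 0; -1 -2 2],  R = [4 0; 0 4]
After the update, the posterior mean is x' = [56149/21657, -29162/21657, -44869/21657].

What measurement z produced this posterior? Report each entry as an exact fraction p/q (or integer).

z = [-1, -3]

x̄ = F·x = [9, -6, -9]
P̄ = F·P·Fᵀ + Q = [27 -18 -11; -18 51 22; -11 22 18]
S = H·P̄·Hᵀ + R = [382 -133; -133 103]
K = P̄·Hᵀ·S⁻¹ = [-4510/21657 -8557/21657; 8585/21657 2675/21657; 6064/21657 8461/21657]
x' − x̄ = [-138764/21657, 100780/21657, 150044/21657] = K·y
y = (KᵀK)⁻¹·Kᵀ·(x' − x̄) = [8, 12]
z = y + H·x̄ = [8, 12] + [-9, -15] = [-1, -3]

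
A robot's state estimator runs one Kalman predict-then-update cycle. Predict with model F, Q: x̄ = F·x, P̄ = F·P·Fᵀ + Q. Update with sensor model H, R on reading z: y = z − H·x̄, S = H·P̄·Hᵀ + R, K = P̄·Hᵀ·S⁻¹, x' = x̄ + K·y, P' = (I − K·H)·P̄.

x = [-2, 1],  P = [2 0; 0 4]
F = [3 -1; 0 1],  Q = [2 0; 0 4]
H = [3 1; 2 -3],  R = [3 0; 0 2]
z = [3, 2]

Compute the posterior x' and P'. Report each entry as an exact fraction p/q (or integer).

x' = [3411/3725, -159/3725]
P' = [2624/11175 348/3725; 348/3725 888/3725]

x̄ = F·x = [-7, 1]
P̄ = F·P·Fᵀ + Q = [24 -4; -4 8]
y = z − H·x̄ = [23, 19]
S = H·P̄·Hᵀ + R = [203 148; 148 218]
K = P̄·Hᵀ·S⁻¹ = [2972/11175 1058/11175; 644/3725 -984/3725]
x' = x̄ + K·y = [3411/3725, -159/3725]
P' = (I − K·H)·P̄ = [2624/11175 348/3725; 348/3725 888/3725]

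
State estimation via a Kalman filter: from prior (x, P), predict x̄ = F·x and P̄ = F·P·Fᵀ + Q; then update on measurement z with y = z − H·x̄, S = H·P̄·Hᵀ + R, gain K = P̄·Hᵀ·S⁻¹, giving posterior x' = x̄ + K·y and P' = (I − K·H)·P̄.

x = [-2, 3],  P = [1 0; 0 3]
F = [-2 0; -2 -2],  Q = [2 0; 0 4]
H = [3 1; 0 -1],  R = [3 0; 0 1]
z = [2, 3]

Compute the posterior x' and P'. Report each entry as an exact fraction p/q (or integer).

x' = [2016/1097, -3446/1097]
P' = [434/1097 -300/1097; -300/1097 996/1097]

x̄ = F·x = [4, -2]
P̄ = F·P·Fᵀ + Q = [6 4; 4 20]
y = z − H·x̄ = [-8, 1]
S = H·P̄·Hᵀ + R = [101 -32; -32 21]
K = P̄·Hᵀ·S⁻¹ = [334/1097 300/1097; 32/1097 -996/1097]
x' = x̄ + K·y = [2016/1097, -3446/1097]
P' = (I − K·H)·P̄ = [434/1097 -300/1097; -300/1097 996/1097]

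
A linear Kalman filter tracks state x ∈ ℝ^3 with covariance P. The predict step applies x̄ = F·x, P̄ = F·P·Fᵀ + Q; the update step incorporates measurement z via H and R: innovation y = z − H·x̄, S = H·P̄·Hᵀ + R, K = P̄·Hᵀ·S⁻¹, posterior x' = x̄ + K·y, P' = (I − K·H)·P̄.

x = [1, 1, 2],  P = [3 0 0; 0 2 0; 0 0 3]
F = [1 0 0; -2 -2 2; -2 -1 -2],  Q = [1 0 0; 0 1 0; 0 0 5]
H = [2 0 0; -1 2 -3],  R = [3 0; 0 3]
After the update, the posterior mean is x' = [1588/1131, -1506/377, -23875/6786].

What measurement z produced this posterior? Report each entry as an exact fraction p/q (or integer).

z = [3, 1]

x̄ = F·x = [1, 0, -7]
P̄ = F·P·Fᵀ + Q = [4 -6 -6; -6 33 4; -6 4 31]
S = H·P̄·Hᵀ + R = [19 4; 4 358]
K = P̄·Hᵀ·S⁻¹ = [476/1131 1/1131; -252/377 66/377; -1990/3393 -1453/6786]
x' − x̄ = [457/1131, -1506/377, 23627/6786] = K·y
y = (KᵀK)⁻¹·Kᵀ·(x' − x̄) = [1, -19]
z = y + H·x̄ = [1, -19] + [2, 20] = [3, 1]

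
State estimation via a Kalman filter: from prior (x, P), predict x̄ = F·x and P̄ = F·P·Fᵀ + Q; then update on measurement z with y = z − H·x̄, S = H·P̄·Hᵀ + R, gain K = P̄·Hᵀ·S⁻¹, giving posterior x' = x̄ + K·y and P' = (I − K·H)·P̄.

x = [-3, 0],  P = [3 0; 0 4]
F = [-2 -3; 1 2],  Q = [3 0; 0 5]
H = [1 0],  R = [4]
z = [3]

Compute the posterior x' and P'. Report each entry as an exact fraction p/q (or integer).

x̄ = F·x = [6, -3]
P̄ = F·P·Fᵀ + Q = [51 -30; -30 24]
y = z − H·x̄ = [-3]
S = H·P̄·Hᵀ + R = [55]
K = P̄·Hᵀ·S⁻¹ = [51/55; -6/11]
x' = x̄ + K·y = [177/55, -15/11]
P' = (I − K·H)·P̄ = [204/55 -24/11; -24/11 84/11]

x' = [177/55, -15/11]
P' = [204/55 -24/11; -24/11 84/11]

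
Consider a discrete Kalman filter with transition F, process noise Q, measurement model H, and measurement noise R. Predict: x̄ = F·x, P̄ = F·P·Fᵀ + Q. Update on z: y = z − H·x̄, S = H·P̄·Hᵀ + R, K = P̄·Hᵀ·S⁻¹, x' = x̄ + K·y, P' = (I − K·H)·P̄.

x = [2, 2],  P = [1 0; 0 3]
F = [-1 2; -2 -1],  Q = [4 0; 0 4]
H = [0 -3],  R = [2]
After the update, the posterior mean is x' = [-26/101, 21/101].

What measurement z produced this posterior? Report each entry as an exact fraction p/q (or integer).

z = [-1]

x̄ = F·x = [2, -6]
P̄ = F·P·Fᵀ + Q = [17 -4; -4 11]
S = H·P̄·Hᵀ + R = [101]
K = P̄·Hᵀ·S⁻¹ = [12/101; -33/101]
x' − x̄ = [-228/101, 627/101] = K·y
y = (KᵀK)⁻¹·Kᵀ·(x' − x̄) = [-19]
z = y + H·x̄ = [-19] + [18] = [-1]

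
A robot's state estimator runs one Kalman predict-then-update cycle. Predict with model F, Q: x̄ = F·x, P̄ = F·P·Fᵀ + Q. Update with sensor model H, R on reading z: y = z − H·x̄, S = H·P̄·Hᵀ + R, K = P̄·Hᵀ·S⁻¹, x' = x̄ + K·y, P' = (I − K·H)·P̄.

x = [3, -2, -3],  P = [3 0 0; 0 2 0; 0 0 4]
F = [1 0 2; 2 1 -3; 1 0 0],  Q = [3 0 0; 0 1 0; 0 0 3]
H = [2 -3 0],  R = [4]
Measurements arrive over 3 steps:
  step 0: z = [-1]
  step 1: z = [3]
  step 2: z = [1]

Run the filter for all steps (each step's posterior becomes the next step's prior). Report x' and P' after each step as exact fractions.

step 0: x' = [2011/767, 1655/767, 1773/767], P' = [7270/767 4716/767 3477/767; 4716/767 3396/767 2334/767; 3477/767 2334/767 4458/767]
step 1: x' = [2728864/488985, 1319939/488985, 1262164/488985], P' = [17853898/488985 11795048/488985 8860723/488985; 11795048/488985 8007628/488985 5904518/488985; 8860723/488985 5904518/488985 6096718/488985]
step 2: x' = [1033809306/100438181, 1965788599/301314543, 1663629154/301314543], P' = [13506814506/100438181 8976309960/100438181 6943964991/100438181; 8976309960/100438181 18029202100/301314543 13876745098/301314543; 6943964991/100438181 13876745098/301314543 11761678426/301314543]

step 0: x̄ = F·x = [-3, 13, 3]
step 0: P̄ = F·P·Fᵀ + Q = [22 -18 3; -18 51 6; 3 6 6]
step 0: y = z − H·x̄ = [44]
step 0: S = H·P̄·Hᵀ + R = [767]
step 0: K = P̄·Hᵀ·S⁻¹ = [98/767; -189/767; -12/767]
step 0: x' = x̄ + K·y = [2011/767, 1655/767, 1773/767]
step 0: P' = (I − K·H)·P̄ = [7270/767 4716/767 3477/767; 4716/767 3396/767 2334/767; 3477/767 2334/767 4458/767]
step 1: x̄ = F·x = [5557/767, 358/767, 2011/767]
step 1: P̄ = F·P·Fᵀ + Q = [41311/767 653/767 14224/767; 653/767 36501/767 8825/767; 14224/767 8825/767 9571/767]
step 1: y = z − H·x̄ = [-7739/767]
step 1: S = H·P̄·Hᵀ + R = [488985/767]
step 1: K = P̄·Hᵀ·S⁻¹ = [80663/488985; -108197/488985; 1973/488985]
step 1: x' = x̄ + K·y = [2728864/488985, 1319939/488985, 1262164/488985]
step 1: P' = (I − K·H)·P̄ = [17853898/488985 11795048/488985 8860723/488985; 11795048/488985 8007628/488985 5904518/488985; 8860723/488985 5904518/488985 6096718/488985]
step 2: x̄ = F·x = [250152/23285, 598235/97797, 2728864/488985]
step 2: P̄ = F·P·Fᵀ + Q = [3769077/23285 300879/4657 1694064/23285; 300879/4657 8041415/97797 4184135/97797; 1694064/23285 4184135/97797 19320853/488985]
step 2: y = z − H·x̄ = [-347958/162995]
step 2: S = H·P̄·Hᵀ + R = [100438181/162995]
step 2: K = P̄·Hᵀ·S⁻¹ = [21174783/100438181; -19145545/100438181; 2796221/100438181]
step 2: x' = x̄ + K·y = [1033809306/100438181, 1965788599/301314543, 1663629154/301314543]
step 2: P' = (I − K·H)·P̄ = [13506814506/100438181 8976309960/100438181 6943964991/100438181; 8976309960/100438181 18029202100/301314543 13876745098/301314543; 6943964991/100438181 13876745098/301314543 11761678426/301314543]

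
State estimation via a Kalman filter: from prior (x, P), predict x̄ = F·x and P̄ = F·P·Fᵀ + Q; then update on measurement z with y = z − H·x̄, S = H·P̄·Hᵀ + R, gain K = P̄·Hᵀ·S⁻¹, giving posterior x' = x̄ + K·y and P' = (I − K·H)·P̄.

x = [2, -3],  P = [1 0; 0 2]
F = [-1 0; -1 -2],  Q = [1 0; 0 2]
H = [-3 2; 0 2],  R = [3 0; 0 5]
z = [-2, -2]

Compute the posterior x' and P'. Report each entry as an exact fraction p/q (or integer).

x' = [-534/1153, -1348/1153]
P' = [702/1153 645/1153; 645/1153 1110/1153]

x̄ = F·x = [-2, 4]
P̄ = F·P·Fᵀ + Q = [2 1; 1 11]
y = z − H·x̄ = [-16, -10]
S = H·P̄·Hᵀ + R = [53 38; 38 49]
K = P̄·Hᵀ·S⁻¹ = [-272/1153 258/1153; 95/1153 444/1153]
x' = x̄ + K·y = [-534/1153, -1348/1153]
P' = (I − K·H)·P̄ = [702/1153 645/1153; 645/1153 1110/1153]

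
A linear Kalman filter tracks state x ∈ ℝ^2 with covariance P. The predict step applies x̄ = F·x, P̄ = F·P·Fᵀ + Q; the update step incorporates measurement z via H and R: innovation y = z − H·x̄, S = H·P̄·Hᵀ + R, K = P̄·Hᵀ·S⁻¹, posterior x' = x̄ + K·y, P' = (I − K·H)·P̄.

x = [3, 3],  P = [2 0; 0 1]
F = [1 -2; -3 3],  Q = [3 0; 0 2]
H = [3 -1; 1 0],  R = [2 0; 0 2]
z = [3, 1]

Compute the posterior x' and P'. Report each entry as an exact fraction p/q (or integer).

x̄ = F·x = [-3, 0]
P̄ = F·P·Fᵀ + Q = [9 -12; -12 29]
y = z − H·x̄ = [12, 4]
S = H·P̄·Hᵀ + R = [184 39; 39 11]
K = P̄·Hᵀ·S⁻¹ = [78/503 135/503; -247/503 327/503]
x' = x̄ + K·y = [-33/503, -1656/503]
P' = (I − K·H)·P̄ = [270/503 654/503; 654/503 2456/503]

x' = [-33/503, -1656/503]
P' = [270/503 654/503; 654/503 2456/503]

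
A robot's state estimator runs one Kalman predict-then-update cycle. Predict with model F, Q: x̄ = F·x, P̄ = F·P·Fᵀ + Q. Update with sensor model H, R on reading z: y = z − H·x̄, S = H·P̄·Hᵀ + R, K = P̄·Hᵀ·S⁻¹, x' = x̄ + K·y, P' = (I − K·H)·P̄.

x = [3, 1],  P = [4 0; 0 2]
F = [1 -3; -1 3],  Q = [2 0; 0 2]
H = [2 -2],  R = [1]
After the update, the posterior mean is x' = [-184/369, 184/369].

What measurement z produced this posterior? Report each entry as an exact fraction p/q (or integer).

x̄ = F·x = [0, 0]
P̄ = F·P·Fᵀ + Q = [24 -22; -22 24]
S = H·P̄·Hᵀ + R = [369]
K = P̄·Hᵀ·S⁻¹ = [92/369; -92/369]
x' − x̄ = [-184/369, 184/369] = K·y
y = (KᵀK)⁻¹·Kᵀ·(x' − x̄) = [-2]
z = y + H·x̄ = [-2] + [0] = [-2]

z = [-2]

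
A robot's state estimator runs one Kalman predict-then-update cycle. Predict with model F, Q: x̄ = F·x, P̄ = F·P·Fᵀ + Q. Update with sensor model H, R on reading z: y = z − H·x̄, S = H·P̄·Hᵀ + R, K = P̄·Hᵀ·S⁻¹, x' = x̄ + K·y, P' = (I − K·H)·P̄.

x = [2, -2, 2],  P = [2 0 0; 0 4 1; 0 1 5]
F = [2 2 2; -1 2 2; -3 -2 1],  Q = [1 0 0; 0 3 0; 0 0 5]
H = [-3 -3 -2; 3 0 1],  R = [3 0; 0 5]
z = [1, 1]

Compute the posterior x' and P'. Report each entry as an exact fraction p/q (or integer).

x̄ = F·x = [4, -2, 0]
P̄ = F·P·Fᵀ + Q = [53 40 -20; 40 49 -2; -20 -2 40]
y = z − H·x̄ = [7, -11]
S = H·P̄·Hᵀ + R = [1537 -731; -731 402]
K = P̄·Hᵀ·S⁻¹ = [5531/83513 38934/83513; -19468/83513 -10887/83513; -20248/83513 -40974/83513]
x' = x̄ + K·y = [-55505/83513, -183545/83513, 308978/83513]
P' = (I − K·H)·P̄ = [336272/83513 200961/83513 -814146/83513; 200961/83513 256719/83513 -657318/83513; -814146/83513 -657318/83513 2237568/83513]

x' = [-55505/83513, -183545/83513, 308978/83513]
P' = [336272/83513 200961/83513 -814146/83513; 200961/83513 256719/83513 -657318/83513; -814146/83513 -657318/83513 2237568/83513]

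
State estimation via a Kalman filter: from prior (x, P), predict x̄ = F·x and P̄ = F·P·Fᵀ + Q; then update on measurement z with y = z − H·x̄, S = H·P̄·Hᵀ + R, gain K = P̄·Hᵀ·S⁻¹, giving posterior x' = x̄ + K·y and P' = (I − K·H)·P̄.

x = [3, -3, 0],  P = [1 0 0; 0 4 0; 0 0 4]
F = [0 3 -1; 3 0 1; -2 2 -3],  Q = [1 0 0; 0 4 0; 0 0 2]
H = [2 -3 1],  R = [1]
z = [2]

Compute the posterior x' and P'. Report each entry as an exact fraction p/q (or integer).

x̄ = F·x = [-9, 9, -12]
P̄ = F·P·Fᵀ + Q = [41 -4 36; -4 17 -18; 36 -18 58]
y = z − H·x̄ = [59]
S = H·P̄·Hᵀ + R = [676]
K = P̄·Hᵀ·S⁻¹ = [5/26; -77/676; 46/169]
x' = x̄ + K·y = [61/26, 1541/676, 686/169]
P' = (I − K·H)·P̄ = [16 281/26 8/13; 281/26 5563/676 500/169; 8/13 500/169 1338/169]

x' = [61/26, 1541/676, 686/169]
P' = [16 281/26 8/13; 281/26 5563/676 500/169; 8/13 500/169 1338/169]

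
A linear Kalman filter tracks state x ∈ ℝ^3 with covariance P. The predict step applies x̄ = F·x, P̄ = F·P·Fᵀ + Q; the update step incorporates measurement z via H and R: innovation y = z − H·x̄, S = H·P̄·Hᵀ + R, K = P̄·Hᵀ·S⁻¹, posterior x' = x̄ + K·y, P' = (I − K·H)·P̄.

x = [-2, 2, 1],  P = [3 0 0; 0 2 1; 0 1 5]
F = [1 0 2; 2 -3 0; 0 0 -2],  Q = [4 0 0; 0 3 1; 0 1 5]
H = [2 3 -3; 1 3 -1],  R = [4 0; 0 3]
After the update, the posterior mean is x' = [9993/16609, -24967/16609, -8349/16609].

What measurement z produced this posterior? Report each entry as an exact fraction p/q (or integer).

z = [-2, -3]

x̄ = F·x = [0, -10, -2]
P̄ = F·P·Fᵀ + Q = [27 0 -20; 0 33 7; -20 7 25]
S = H·P̄·Hᵀ + R = [748 442; 442 350]
K = P̄·Hᵀ·S⁻¹ = [9563/33218 -224/977; -3341/16609 505/977; -5573/16609 347/977]
x' − x̄ = [9993/16609, 141123/16609, 24869/16609] = K·y
y = (KᵀK)⁻¹·Kᵀ·(x' − x̄) = [22, 25]
z = y + H·x̄ = [22, 25] + [-24, -28] = [-2, -3]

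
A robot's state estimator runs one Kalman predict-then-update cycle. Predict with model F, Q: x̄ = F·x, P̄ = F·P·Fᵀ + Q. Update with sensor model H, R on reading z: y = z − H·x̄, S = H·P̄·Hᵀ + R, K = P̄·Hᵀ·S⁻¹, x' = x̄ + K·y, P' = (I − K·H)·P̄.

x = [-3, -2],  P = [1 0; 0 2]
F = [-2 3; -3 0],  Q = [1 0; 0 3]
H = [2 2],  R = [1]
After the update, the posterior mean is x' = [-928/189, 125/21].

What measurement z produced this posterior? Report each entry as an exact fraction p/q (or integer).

z = [2]

x̄ = F·x = [0, 9]
P̄ = F·P·Fᵀ + Q = [23 6; 6 12]
S = H·P̄·Hᵀ + R = [189]
K = P̄·Hᵀ·S⁻¹ = [58/189; 4/21]
x' − x̄ = [-928/189, -64/21] = K·y
y = (KᵀK)⁻¹·Kᵀ·(x' − x̄) = [-16]
z = y + H·x̄ = [-16] + [18] = [2]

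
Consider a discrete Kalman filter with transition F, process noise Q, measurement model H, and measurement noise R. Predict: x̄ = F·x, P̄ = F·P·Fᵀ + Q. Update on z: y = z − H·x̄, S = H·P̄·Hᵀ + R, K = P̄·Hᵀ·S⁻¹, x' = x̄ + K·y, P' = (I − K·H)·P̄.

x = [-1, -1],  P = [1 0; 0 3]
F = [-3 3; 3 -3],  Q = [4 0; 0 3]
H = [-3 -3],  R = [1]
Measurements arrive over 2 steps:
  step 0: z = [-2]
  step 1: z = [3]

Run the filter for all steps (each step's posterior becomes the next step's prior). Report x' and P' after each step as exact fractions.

step 0: x̄ = F·x = [0, 0]
step 0: P̄ = F·P·Fᵀ + Q = [40 -36; -36 39]
step 0: y = z − H·x̄ = [-2]
step 0: S = H·P̄·Hᵀ + R = [64]
step 0: K = P̄·Hᵀ·S⁻¹ = [-3/16; -9/64]
step 0: x' = x̄ + K·y = [3/8, 9/32]
step 0: P' = (I − K·H)·P̄ = [151/4 -603/16; -603/16 2415/64]
step 1: x̄ = F·x = [-9/32, 9/32]
step 1: P̄ = F·P·Fᵀ + Q = [87151/64 -86895/64; -86895/64 87087/64]
step 1: y = z − H·x̄ = [3]
step 1: S = H·P̄·Hᵀ + R = [64]
step 1: K = P̄·Hᵀ·S⁻¹ = [-3/16; -9/64]
step 1: x' = x̄ + K·y = [-27/32, -9/64]
step 1: P' = (I − K·H)·P̄ = [87007/64 -87003/64; -87003/64 43503/32]

step 0: x' = [3/8, 9/32], P' = [151/4 -603/16; -603/16 2415/64]
step 1: x' = [-27/32, -9/64], P' = [87007/64 -87003/64; -87003/64 43503/32]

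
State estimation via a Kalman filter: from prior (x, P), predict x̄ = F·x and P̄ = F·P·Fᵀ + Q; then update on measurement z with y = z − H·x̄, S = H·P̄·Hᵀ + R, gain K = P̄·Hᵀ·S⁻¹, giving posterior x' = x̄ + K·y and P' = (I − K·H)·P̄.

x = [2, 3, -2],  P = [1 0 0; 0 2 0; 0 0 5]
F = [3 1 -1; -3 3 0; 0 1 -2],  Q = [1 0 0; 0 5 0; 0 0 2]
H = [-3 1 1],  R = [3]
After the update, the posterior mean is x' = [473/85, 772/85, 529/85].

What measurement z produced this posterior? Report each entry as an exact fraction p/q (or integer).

z = [-1]

x̄ = F·x = [11, 3, 7]
P̄ = F·P·Fᵀ + Q = [17 -3 12; -3 32 6; 12 6 24]
S = H·P̄·Hᵀ + R = [170]
K = P̄·Hᵀ·S⁻¹ = [-21/85; 47/170; -3/85]
x' − x̄ = [-462/85, 517/85, -66/85] = K·y
y = (KᵀK)⁻¹·Kᵀ·(x' − x̄) = [22]
z = y + H·x̄ = [22] + [-23] = [-1]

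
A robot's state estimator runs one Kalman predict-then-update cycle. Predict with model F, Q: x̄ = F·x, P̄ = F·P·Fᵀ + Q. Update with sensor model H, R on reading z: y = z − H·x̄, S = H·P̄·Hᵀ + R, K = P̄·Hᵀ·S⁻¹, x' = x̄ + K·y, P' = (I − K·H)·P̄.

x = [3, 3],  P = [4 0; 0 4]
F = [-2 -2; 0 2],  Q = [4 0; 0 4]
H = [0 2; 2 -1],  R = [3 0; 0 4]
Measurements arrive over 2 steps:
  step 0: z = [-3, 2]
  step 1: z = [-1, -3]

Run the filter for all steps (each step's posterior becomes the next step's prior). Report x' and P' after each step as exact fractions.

step 0: x̄ = F·x = [-12, 6]
step 0: P̄ = F·P·Fᵀ + Q = [36 -16; -16 20]
step 0: y = z − H·x̄ = [-15, 32]
step 0: S = H·P̄·Hᵀ + R = [83 -104; -104 232]
step 0: K = P̄·Hᵀ·S⁻¹ = [216/1055 497/1055; 484/1055 -39/2110]
step 0: x' = x̄ + K·y = [4/1055, -1554/1055]
step 0: P' = (I − K·H)·P̄ = [1156/1055 324/1055; 324/1055 726/1055]
step 1: x̄ = F·x = [620/211, -3108/1055]
step 1: P̄ = F·P·Fᵀ + Q = [2868/211 -840/211; -840/211 7124/1055]
step 1: y = z − H·x̄ = [5161/1055, -12473/1055]
step 1: S = H·P̄·Hᵀ + R = [31661/1055 -31048/1055; -31048/1055 85504/1055]
step 1: K = P̄·Hᵀ·S⁻¹ = [4482/25817 46221/103268; 21809/51634 -11643/413072]
step 1: x' = x̄ + K·y = [-155315/103268, -225739/413072]
step 1: P' = (I − K·H)·P̄ = [26472/25817 6723/25817; 6723/25817 65427/103268]

step 0: x' = [4/1055, -1554/1055], P' = [1156/1055 324/1055; 324/1055 726/1055]
step 1: x' = [-155315/103268, -225739/413072], P' = [26472/25817 6723/25817; 6723/25817 65427/103268]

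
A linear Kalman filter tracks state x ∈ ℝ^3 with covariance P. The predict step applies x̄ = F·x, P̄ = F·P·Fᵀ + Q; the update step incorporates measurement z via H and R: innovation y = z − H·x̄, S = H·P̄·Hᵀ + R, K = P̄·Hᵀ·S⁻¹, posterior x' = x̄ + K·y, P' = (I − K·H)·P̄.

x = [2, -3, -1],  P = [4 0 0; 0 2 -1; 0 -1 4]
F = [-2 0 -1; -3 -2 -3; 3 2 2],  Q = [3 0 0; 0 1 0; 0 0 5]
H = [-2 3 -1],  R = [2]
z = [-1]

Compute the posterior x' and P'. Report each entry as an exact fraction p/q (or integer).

x' = [-831/148, -885/296, 947/296]
P' = [1555/148 1593/296 -1527/296; 1593/296 2039/592 -649/592; -1527/296 -649/592 4503/592]

x̄ = F·x = [-3, 3, -2]
P̄ = F·P·Fᵀ + Q = [23 34 -30; 34 69 -58; -30 -58 57]
y = z − H·x̄ = [-18]
S = H·P̄·Hᵀ + R = [592]
K = P̄·Hᵀ·S⁻¹ = [43/296; 197/592; -171/592]
x' = x̄ + K·y = [-831/148, -885/296, 947/296]
P' = (I − K·H)·P̄ = [1555/148 1593/296 -1527/296; 1593/296 2039/592 -649/592; -1527/296 -649/592 4503/592]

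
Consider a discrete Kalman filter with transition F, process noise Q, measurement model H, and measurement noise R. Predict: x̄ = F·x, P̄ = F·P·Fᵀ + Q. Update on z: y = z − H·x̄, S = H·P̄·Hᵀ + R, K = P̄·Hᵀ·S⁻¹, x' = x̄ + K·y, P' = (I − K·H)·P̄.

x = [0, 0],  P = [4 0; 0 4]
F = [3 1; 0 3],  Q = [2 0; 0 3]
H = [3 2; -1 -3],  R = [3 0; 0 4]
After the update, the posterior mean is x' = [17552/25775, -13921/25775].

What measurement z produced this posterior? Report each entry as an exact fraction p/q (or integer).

x̄ = F·x = [0, 0]
P̄ = F·P·Fᵀ + Q = [42 12; 12 39]
S = H·P̄·Hᵀ + R = [681 -492; -492 469]
K = P̄·Hᵀ·S⁻¹ = [10658/25775 6894/25775; -3334/25775 -10587/25775]
x' − x̄ = [17552/25775, -13921/25775] = K·y
y = (KᵀK)⁻¹·Kᵀ·(x' − x̄) = [1, 1]
z = y + H·x̄ = [1, 1] + [0, 0] = [1, 1]

z = [1, 1]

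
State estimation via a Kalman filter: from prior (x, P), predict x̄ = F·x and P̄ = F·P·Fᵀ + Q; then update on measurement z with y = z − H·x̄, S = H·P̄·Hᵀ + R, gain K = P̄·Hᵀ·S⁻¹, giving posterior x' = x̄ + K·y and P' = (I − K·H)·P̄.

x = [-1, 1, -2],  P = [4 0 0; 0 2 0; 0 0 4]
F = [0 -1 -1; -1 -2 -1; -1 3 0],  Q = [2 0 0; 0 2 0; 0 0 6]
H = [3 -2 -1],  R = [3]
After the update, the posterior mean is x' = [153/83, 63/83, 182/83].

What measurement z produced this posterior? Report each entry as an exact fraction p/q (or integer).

z = [2]

x̄ = F·x = [1, 1, 4]
P̄ = F·P·Fᵀ + Q = [8 8 -6; 8 18 -8; -6 -8 28]
S = H·P̄·Hᵀ + R = [83]
K = P̄·Hᵀ·S⁻¹ = [14/83; -4/83; -30/83]
x' − x̄ = [70/83, -20/83, -150/83] = K·y
y = (KᵀK)⁻¹·Kᵀ·(x' − x̄) = [5]
z = y + H·x̄ = [5] + [-3] = [2]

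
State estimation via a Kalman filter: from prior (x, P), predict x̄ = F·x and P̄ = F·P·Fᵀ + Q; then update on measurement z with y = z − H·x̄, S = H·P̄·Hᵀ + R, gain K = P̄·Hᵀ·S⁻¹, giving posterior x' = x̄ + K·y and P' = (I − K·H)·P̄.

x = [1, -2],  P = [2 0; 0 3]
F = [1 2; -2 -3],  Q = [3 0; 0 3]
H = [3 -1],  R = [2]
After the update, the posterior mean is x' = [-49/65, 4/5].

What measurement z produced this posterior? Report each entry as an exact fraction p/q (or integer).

z = [-3]

x̄ = F·x = [-3, 4]
P̄ = F·P·Fᵀ + Q = [17 -22; -22 38]
S = H·P̄·Hᵀ + R = [325]
K = P̄·Hᵀ·S⁻¹ = [73/325; -8/25]
x' − x̄ = [146/65, -16/5] = K·y
y = (KᵀK)⁻¹·Kᵀ·(x' − x̄) = [10]
z = y + H·x̄ = [10] + [-13] = [-3]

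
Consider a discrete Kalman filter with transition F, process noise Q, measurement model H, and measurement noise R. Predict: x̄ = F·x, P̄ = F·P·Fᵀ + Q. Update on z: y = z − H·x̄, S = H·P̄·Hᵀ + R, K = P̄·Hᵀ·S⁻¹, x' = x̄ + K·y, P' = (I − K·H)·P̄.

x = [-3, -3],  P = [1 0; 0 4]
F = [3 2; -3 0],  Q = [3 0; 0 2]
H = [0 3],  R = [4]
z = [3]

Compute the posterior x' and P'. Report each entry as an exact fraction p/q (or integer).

x' = [-897/103, 135/103]
P' = [2155/103 -36/103; -36/103 44/103]

x̄ = F·x = [-15, 9]
P̄ = F·P·Fᵀ + Q = [28 -9; -9 11]
y = z − H·x̄ = [-24]
S = H·P̄·Hᵀ + R = [103]
K = P̄·Hᵀ·S⁻¹ = [-27/103; 33/103]
x' = x̄ + K·y = [-897/103, 135/103]
P' = (I − K·H)·P̄ = [2155/103 -36/103; -36/103 44/103]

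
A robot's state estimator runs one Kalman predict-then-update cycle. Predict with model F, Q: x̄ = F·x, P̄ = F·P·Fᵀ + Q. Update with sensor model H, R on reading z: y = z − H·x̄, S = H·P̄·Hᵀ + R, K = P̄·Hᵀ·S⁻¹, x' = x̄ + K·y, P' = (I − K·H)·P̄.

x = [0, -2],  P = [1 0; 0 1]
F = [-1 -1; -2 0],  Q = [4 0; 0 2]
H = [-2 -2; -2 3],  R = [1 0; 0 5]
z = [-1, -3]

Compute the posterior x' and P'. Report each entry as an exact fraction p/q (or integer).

x̄ = F·x = [2, 0]
P̄ = F·P·Fᵀ + Q = [6 2; 2 6]
y = z − H·x̄ = [3, 1]
S = H·P̄·Hᵀ + R = [65 -16; -16 59]
K = P̄·Hᵀ·S⁻¹ = [-1040/3579 -646/3579; -240/1193 218/1193]
x' = x̄ + K·y = [3392/3579, -502/1193]
P' = (I − K·H)·P̄ = [958/3579 -146/1193; -146/1193 266/1193]

x' = [3392/3579, -502/1193]
P' = [958/3579 -146/1193; -146/1193 266/1193]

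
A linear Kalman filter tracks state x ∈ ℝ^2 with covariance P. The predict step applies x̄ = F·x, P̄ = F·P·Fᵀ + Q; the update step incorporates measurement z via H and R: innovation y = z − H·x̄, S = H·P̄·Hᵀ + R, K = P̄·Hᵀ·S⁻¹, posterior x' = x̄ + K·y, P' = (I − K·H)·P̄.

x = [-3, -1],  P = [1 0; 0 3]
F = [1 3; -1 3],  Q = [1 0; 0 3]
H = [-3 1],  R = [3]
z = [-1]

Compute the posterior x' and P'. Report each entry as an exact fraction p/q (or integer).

x' = [325/139, 893/139]
P' = [310/139 747/139; 747/139 2100/139]

x̄ = F·x = [-6, 0]
P̄ = F·P·Fᵀ + Q = [29 26; 26 31]
y = z − H·x̄ = [-19]
S = H·P̄·Hᵀ + R = [139]
K = P̄·Hᵀ·S⁻¹ = [-61/139; -47/139]
x' = x̄ + K·y = [325/139, 893/139]
P' = (I − K·H)·P̄ = [310/139 747/139; 747/139 2100/139]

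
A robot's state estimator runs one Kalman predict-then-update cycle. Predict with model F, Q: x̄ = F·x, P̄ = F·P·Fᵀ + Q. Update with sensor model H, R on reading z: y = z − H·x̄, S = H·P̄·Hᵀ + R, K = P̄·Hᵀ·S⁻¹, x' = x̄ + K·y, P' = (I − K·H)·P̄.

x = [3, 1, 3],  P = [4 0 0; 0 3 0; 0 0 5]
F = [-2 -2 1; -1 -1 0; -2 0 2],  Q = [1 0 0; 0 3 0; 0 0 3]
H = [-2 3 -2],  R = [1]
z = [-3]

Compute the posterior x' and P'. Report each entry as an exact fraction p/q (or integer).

x̄ = F·x = [-5, -4, 0]
P̄ = F·P·Fᵀ + Q = [34 14 26; 14 10 8; 26 8 39]
y = z − H·x̄ = [-1]
S = H·P̄·Hᵀ + R = [327]
K = P̄·Hᵀ·S⁻¹ = [-26/109; -14/327; -106/327]
x' = x̄ + K·y = [-519/109, -1294/327, 106/327]
P' = (I − K·H)·P̄ = [1678/109 1162/109 78/109; 1162/109 3074/327 1132/327; 78/109 1132/327 1517/327]

x' = [-519/109, -1294/327, 106/327]
P' = [1678/109 1162/109 78/109; 1162/109 3074/327 1132/327; 78/109 1132/327 1517/327]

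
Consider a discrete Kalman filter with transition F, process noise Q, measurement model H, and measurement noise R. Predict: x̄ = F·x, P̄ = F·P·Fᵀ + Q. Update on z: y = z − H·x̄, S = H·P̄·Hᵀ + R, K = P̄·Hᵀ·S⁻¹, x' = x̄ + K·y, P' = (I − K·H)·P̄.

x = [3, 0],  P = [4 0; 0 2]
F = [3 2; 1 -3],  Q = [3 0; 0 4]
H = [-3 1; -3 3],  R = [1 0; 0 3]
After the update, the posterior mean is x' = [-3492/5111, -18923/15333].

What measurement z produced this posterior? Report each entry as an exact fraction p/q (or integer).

x̄ = F·x = [9, 3]
P̄ = F·P·Fᵀ + Q = [47 0; 0 26]
S = H·P̄·Hᵀ + R = [450 501; 501 660]
K = P̄·Hᵀ·S⁻¹ = [-2491/5111 799/5111; -7306/15333 7358/15333]
x' − x̄ = [-49491/5111, -64922/15333] = K·y
y = (KᵀK)⁻¹·Kᵀ·(x' − x̄) = [25, 16]
z = y + H·x̄ = [25, 16] + [-24, -18] = [1, -2]

z = [1, -2]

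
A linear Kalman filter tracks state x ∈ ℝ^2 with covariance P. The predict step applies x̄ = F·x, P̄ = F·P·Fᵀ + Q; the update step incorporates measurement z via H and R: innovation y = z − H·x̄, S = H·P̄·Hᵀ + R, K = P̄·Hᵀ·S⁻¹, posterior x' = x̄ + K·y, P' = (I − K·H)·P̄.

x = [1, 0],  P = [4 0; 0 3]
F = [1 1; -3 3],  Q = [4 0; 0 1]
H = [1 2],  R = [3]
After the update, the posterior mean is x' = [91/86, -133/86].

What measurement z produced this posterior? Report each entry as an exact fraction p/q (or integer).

z = [-2]

x̄ = F·x = [1, -3]
P̄ = F·P·Fᵀ + Q = [11 -3; -3 64]
S = H·P̄·Hᵀ + R = [258]
K = P̄·Hᵀ·S⁻¹ = [5/258; 125/258]
x' − x̄ = [5/86, 125/86] = K·y
y = (KᵀK)⁻¹·Kᵀ·(x' − x̄) = [3]
z = y + H·x̄ = [3] + [-5] = [-2]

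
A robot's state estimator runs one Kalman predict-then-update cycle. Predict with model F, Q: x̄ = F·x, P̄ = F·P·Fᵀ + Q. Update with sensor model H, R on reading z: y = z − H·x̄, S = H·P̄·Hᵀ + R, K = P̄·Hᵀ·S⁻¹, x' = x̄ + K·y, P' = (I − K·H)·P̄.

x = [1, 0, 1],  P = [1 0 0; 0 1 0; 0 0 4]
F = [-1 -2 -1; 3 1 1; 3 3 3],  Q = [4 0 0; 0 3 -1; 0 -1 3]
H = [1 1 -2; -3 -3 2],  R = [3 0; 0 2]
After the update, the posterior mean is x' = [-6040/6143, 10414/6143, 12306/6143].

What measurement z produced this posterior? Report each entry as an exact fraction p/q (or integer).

x̄ = F·x = [-2, 4, 6]
P̄ = F·P·Fᵀ + Q = [13 -9 -21; -9 17 23; -21 23 57]
S = H·P̄·Hᵀ + R = [235 -248; -248 314]
K = P̄·Hᵀ·S⁻¹ = [526/6143 -641/6143; -3238/6143 -2127/6143; -4192/6143 -1198/6143]
x' − x̄ = [6246/6143, -14158/6143, -24552/6143] = K·y
y = (KᵀK)⁻¹·Kᵀ·(x' − x̄) = [7, -4]
z = y + H·x̄ = [7, -4] + [-10, 6] = [-3, 2]

z = [-3, 2]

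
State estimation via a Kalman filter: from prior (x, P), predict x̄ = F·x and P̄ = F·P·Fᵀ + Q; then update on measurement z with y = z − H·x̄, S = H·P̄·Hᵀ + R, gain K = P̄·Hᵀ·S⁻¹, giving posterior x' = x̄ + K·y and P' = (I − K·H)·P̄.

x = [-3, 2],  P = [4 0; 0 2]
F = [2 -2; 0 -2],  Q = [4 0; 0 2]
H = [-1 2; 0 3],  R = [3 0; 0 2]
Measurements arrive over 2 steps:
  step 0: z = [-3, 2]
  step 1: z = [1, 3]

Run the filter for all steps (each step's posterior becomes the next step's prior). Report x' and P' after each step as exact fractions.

step 0: x' = [506/191, 87/191], P' = [644/191 76/191; 76/191 41/191]
step 1: x' = [11647/8396, 15795/16792], P' = [18971/6297 3983/12594; 3983/12594 4907/25188]

step 0: x̄ = F·x = [-10, -4]
step 0: P̄ = F·P·Fᵀ + Q = [28 8; 8 10]
step 0: y = z − H·x̄ = [-5, 14]
step 0: S = H·P̄·Hᵀ + R = [39 36; 36 92]
step 0: K = P̄·Hᵀ·S⁻¹ = [-164/191 114/191; 2/191 123/382]
step 0: x' = x̄ + K·y = [506/191, 87/191]
step 0: P' = (I − K·H)·P̄ = [644/191 76/191; 76/191 41/191]
step 1: x̄ = F·x = [838/191, -174/191]
step 1: P̄ = F·P·Fᵀ + Q = [2896/191 -140/191; -140/191 546/191]
step 1: y = z − H·x̄ = [1377/191, 1095/191]
step 1: S = H·P̄·Hᵀ + R = [6213/191 3696/191; 3696/191 5296/191]
step 1: K = P̄·Hᵀ·S⁻¹ = [-4996/6297 3983/8396; 154/6297 4907/16792]
step 1: x' = x̄ + K·y = [11647/8396, 15795/16792]
step 1: P' = (I − K·H)·P̄ = [18971/6297 3983/12594; 3983/12594 4907/25188]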